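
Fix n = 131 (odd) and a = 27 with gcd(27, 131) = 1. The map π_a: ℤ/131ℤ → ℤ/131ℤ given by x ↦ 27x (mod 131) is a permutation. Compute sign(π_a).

Trace 61: π^k(61) = [61, 75, 60, 48, 117, 15, 12] for k=0..6.
3 cycles of lengths [65, 65, 1].
3 cycles on 131: each ℓ→(−1)^(ℓ−1), product (−1)^128 = +1.
The Jacobi symbol (27|131) = +1 (Zolotarev) agrees.

+1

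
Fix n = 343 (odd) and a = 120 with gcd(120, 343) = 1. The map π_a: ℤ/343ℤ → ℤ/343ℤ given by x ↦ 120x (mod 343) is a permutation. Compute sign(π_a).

Trace 36: π^k(36) = [36, 204, 127, 148, 267, 141, 113] for k=0..6.
π_120 has 19 disjoint cycles with lengths [49, 49, 49, 49, 49, 49, 7, 7, 7, 7, 7, 7, 1, 1, 1, 1, 1, 1, 1] on {0,…,342}.
With 19 cycles on 343 points, sign = (−1)^{343−19} = +1.
(120|343)_J = +1 (Zolotarev's lemma cross-check).

+1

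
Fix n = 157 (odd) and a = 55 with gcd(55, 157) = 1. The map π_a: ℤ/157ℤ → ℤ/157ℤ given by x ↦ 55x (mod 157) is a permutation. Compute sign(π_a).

Trace 59: π^k(59) = [59, 105, 123, 14, 142, 117, 155] for k=0..6.
The orbit structure of x ↦ 55x mod 157: 2 orbits of sizes [156, 1].
Σ(ℓ_i−1) = 157−2 = 155; sign = (−1)^155 = -1.
Zolotarev: (55|157) = -1, matching the cycle-count sign.

-1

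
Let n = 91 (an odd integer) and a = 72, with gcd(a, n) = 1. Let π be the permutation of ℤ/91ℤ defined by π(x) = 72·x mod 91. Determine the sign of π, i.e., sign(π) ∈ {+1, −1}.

Start at x=64: 64 → 58 → 81 → 8 → 30 → 67 → 1 → … (one orbit).
Decompose π into cycles: lengths [12, 12, 12, 12, 12, 12, 12, 3, 3, 1] (10 cycles, including the fixed point 0).
Σ(ℓ_i−1) = 91−10 = 81; sign = (−1)^81 = -1.

-1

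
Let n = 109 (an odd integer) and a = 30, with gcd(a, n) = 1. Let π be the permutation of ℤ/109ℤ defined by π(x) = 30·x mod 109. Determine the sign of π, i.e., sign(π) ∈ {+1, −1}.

-1

Orbit of 63 under x↦30x: [63, 37, 20, 55, 15, 14, 93]… (length divides ord_109(30)).
π_30 has 2 disjoint cycles with lengths [108, 1] on {0,…,108}.
With 2 cycles on 109 points, sign = (−1)^{109−2} = -1.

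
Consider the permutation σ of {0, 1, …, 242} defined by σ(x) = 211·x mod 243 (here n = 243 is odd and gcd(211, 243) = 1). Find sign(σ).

Trace 88: π^k(88) = [88, 100, 202, 97, 55, 184, 187] for k=0..6.
The orbit structure of x ↦ 211x mod 243: 11 orbits of sizes [81, 81, 27, 27, 9, 9, 3, 3, 1, 1, 1].
With 11 cycles on 243 points, sign = (−1)^{243−11} = +1.
The Jacobi symbol (211|243) = +1 (Zolotarev) agrees.

+1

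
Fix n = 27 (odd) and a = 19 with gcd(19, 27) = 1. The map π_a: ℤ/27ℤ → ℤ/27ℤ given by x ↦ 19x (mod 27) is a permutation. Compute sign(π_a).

+1

Start at x=10: 10 → 1 → 19 → 10 (one orbit).
Cycle type of π: 3×6 + 1×9; total 15 cycles.
n − c = 27 − 15 = 12; sign = (−1)^12 = +1.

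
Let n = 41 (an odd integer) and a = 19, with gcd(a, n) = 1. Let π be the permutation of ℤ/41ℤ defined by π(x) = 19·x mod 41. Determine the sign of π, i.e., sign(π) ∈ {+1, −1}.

-1

Start at x=22: 22 → 8 → 29 → 18 → 14 → 20 → 11 → … (one orbit).
The orbit structure of x ↦ 19x mod 41: 2 orbits of sizes [40, 1].
2 cycles on 41: each ℓ→(−1)^(ℓ−1), product (−1)^39 = -1.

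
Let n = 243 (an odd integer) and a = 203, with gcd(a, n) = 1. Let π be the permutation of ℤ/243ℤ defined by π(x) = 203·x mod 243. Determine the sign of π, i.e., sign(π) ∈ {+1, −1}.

Start at x=73: 73 → 239 → 160 → 161 → 121 → 20 → 172 → … (one orbit).
Cycle type of π: 162 + 54 + 18 + 6 + 2 + 1; total 6 cycles.
243 − 6 = 237 transpositions; sign(π) = (−1)^237 = -1.
Check: (203/243) = -1 by Zolotarev.

-1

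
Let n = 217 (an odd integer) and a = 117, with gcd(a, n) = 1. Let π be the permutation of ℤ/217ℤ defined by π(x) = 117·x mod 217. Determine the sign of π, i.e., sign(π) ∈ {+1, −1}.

+1

Trace 102: π^k(102) = [102, 216, 100, 199, 64, 110, 67] for k=0..6.
Cycle type of π: 30×7 + 6 + 1; total 9 cycles.
9 cycles on 217: each ℓ→(−1)^(ℓ−1), product (−1)^208 = +1.
Via Zolotarev, sign(π_{117}) = (117|217) = +1.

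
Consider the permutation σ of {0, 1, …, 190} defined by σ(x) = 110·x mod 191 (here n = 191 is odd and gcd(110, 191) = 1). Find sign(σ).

Start at x=168: 168 → 144 → 178 → 98 → 84 → 72 → 89 → … (one orbit).
Cycle lengths of π_110 on ℤ/191ℤ: [190, 1]; 2 cycles in total.
With 2 cycles on 191 points, sign = (−1)^{191−2} = -1.

-1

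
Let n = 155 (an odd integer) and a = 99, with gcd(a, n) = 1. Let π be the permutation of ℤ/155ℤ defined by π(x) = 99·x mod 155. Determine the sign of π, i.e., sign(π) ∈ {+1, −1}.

Start at x=154: 154 → 56 → 119 → 1 → 99 → 36 → 154 (one orbit).
28 cycles of lengths [6, 6, 6, 6, 6, 6, 6, 6, 6, 6, 6, 6, 6, 6, 6, 6, 6, 6, 6, 6, 6, 6, 6, 6, 6, 2, 2, 1].
28 cycles on 155: each ℓ→(−1)^(ℓ−1), product (−1)^127 = -1.

-1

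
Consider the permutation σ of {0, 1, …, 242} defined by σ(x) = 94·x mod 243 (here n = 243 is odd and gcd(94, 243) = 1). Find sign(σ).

+1

Start at x=175: 175 → 169 → 91 → 49 → 232 → 181 → 4 → … (one orbit).
Cycle type of π: 81×2 + 27×2 + 9×2 + 3×2 + 1×3; total 11 cycles.
11 cycles on 243: each ℓ→(−1)^(ℓ−1), product (−1)^232 = +1.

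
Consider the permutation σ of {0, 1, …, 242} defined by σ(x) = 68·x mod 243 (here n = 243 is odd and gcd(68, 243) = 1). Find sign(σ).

-1

Orbit of 11 under x↦68x: [11, 19, 77, 133, 53, 202, 128]… (length divides ord_243(68)).
Cycle lengths of π_68 on ℤ/243ℤ: [162, 54, 18, 6, 2, 1]; 6 cycles in total.
n − c = 243 − 6 = 237; sign = (−1)^237 = -1.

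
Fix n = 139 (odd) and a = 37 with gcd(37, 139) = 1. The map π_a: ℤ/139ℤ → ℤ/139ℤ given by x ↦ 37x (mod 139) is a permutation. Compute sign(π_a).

+1

Start at x=7: 7 → 120 → 131 → 121 → 29 → 100 → 86 → … (one orbit).
3 cycles of lengths [69, 69, 1].
sign(π) = (−1)^{n − #cycles} = (−1)^{139−3} = (−1)^136 = +1.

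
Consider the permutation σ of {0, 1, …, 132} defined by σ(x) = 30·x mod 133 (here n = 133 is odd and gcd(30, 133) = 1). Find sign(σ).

+1

Trace 1: π^k(1) = [1, 30, 102] for k=0..2.
Decompose π into cycles: lengths [3, 3, 3, 3, 3, 3, 3, 3, 3, 3, 3, 3, 3, 3, 3, 3, 3, 3, 3, 3, 3, 3, 3, 3, 3, 3, 3, 3, 3, 3, 3, 3, 3, 3, 3, 3, 3, 3, 3, 3, 3, 3, 3, 3, 1] (45 cycles, including the fixed point 0).
Σ(ℓ_i−1) = 133−45 = 88; sign = (−1)^88 = +1.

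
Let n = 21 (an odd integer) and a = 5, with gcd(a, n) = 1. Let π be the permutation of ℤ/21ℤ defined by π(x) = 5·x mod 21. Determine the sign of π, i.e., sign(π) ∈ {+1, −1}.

+1

Orbit of 16 under x↦5x: [16, 17, 1, 5, 4, 20]… (length divides ord_21(5)).
Cycle lengths of π_5 on ℤ/21ℤ: [6, 6, 6, 2, 1]; 5 cycles in total.
21 − 5 = 16 transpositions; sign(π) = (−1)^16 = +1.
Zolotarev: (5|21) = +1, matching the cycle-count sign.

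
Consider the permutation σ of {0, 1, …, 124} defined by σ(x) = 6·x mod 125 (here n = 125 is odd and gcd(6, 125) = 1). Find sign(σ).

Orbit of 41 under x↦6x: [41, 121, 101, 106, 11, 66, 21]… (length divides ord_125(6)).
Cycle type of π: 25×4 + 5×4 + 1×5; total 13 cycles.
n − c = 125 − 13 = 112; sign = (−1)^112 = +1.

+1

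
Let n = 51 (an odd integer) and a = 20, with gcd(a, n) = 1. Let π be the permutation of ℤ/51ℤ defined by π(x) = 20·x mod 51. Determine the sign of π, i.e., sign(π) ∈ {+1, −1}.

Orbit of 14 under x↦20x: [14, 25, 41, 4, 29, 19, 23]… (length divides ord_51(20)).
π_20 has 5 disjoint cycles with lengths [16, 16, 16, 2, 1] on {0,…,50}.
5 cycles on 51: each ℓ→(−1)^(ℓ−1), product (−1)^46 = +1.
Check: (20/51) = +1 by Zolotarev.

+1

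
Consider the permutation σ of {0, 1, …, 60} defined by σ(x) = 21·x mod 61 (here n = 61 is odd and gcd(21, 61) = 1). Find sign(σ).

Start at x=13: 13 → 29 → 60 → 40 → 47 → 11 → 48 → … (one orbit).
The orbit structure of x ↦ 21x mod 61: 6 orbits of sizes [12, 12, 12, 12, 12, 1].
6 cycles on 61: each ℓ→(−1)^(ℓ−1), product (−1)^55 = -1.
Via Zolotarev, sign(π_{21}) = (21|61) = -1.

-1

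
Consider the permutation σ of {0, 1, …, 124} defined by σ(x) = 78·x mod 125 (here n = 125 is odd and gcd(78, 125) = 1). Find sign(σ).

Trace 46: π^k(46) = [46, 88, 114, 17, 76, 53, 9] for k=0..6.
π_78 has 4 disjoint cycles with lengths [100, 20, 4, 1] on {0,…,124}.
Σ(ℓ_i−1) = 125−4 = 121; sign = (−1)^121 = -1.
Via Zolotarev, sign(π_{78}) = (78|125) = -1.

-1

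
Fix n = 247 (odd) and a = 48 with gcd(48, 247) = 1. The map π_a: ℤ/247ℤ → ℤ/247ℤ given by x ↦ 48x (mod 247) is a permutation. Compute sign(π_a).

Trace 183: π^k(183) = [183, 139, 3, 144, 243, 55, 170] for k=0..6.
Decompose π into cycles: lengths [18, 18, 18, 18, 18, 18, 18, 18, 18, 18, 18, 18, 18, 3, 3, 3, 3, 1] (18 cycles, including the fixed point 0).
247 − 18 = 229 transpositions; sign(π) = (−1)^229 = -1.

-1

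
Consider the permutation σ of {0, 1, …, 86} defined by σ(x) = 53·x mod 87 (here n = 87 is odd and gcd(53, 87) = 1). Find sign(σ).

-1

Trace 59: π^k(59) = [59, 82, 83, 49, 74, 7, 23] for k=0..6.
Cycle type of π: 14×4 + 7×4 + 2 + 1; total 10 cycles.
With 10 cycles on 87 points, sign = (−1)^{87−10} = -1.
(53|87)_J = -1 (Zolotarev's lemma cross-check).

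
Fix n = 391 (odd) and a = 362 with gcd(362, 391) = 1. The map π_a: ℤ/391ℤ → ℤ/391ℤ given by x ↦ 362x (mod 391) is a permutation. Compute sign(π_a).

Start at x=202: 202 → 7 → 188 → 22 → 144 → 125 → 285 → … (one orbit).
Cycle type of π: 176×2 + 22 + 16 + 1; total 5 cycles.
5 cycles on 391: each ℓ→(−1)^(ℓ−1), product (−1)^386 = +1.

+1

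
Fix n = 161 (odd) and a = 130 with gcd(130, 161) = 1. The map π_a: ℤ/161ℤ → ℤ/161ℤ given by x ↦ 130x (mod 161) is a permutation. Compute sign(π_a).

Orbit of 156 under x↦130x: [156, 155, 25, 30, 36, 11, 142]… (length divides ord_161(130)).
The orbit structure of x ↦ 130x mod 161: 6 orbits of sizes [66, 66, 22, 3, 3, 1].
With 6 cycles on 161 points, sign = (−1)^{161−6} = -1.
(130|161)_J = -1 (Zolotarev's lemma cross-check).

-1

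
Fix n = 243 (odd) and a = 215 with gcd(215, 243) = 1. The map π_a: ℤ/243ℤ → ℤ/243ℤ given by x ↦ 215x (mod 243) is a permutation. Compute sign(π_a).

-1

Start at x=136: 136 → 80 → 190 → 26 → 1 → 215 → 55 → … (one orbit).
π_215 has 32 disjoint cycles with lengths [18, 18, 18, 18, 18, 18, 18, 18, 18, 6, 6, 6, 6, 6, 6, 6, 6, 6, 2, 2, 2, 2, 2, 2, 2, 2, 2, 2, 2, 2, 2, 1] on {0,…,242}.
With 32 cycles on 243 points, sign = (−1)^{243−32} = -1.
Via Zolotarev, sign(π_{215}) = (215|243) = -1.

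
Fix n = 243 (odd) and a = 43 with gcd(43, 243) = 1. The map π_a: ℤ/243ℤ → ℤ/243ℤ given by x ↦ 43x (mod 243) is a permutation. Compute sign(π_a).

+1

Orbit of 172 under x↦43x: [172, 106, 184, 136, 16, 202, 181]… (length divides ord_243(43)).
11 cycles of lengths [81, 81, 27, 27, 9, 9, 3, 3, 1, 1, 1].
243 − 11 = 232 transpositions; sign(π) = (−1)^232 = +1.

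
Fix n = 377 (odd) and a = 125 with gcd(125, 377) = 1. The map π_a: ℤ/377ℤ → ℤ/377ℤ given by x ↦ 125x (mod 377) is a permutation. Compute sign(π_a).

Trace 1: π^k(1) = [1, 125, 168, 265, 326, 34, 103] for k=0..6.
Cycle lengths of π_125 on ℤ/377ℤ: [28, 28, 28, 28, 28, 28, 28, 28, 28, 28, 28, 28, 14, 14, 4, 4, 4, 1]; 18 cycles in total.
With 18 cycles on 377 points, sign = (−1)^{377−18} = -1.
Zolotarev: (125|377) = -1, matching the cycle-count sign.

-1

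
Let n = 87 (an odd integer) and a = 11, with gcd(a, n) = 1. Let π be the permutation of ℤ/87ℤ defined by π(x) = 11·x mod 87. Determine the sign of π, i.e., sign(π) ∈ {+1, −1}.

Start at x=56: 56 → 7 → 77 → 64 → 8 → 1 → 11 → … (one orbit).
5 cycles of lengths [28, 28, 28, 2, 1].
5 cycles on 87: each ℓ→(−1)^(ℓ−1), product (−1)^82 = +1.

+1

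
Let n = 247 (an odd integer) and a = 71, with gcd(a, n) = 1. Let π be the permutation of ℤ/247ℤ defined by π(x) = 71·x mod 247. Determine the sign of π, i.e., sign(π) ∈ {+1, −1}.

+1

Orbit of 77 under x↦71x: [77, 33, 120, 122, 17, 219, 235]… (length divides ord_247(71)).
Decompose π into cycles: lengths [36, 36, 36, 36, 36, 36, 18, 12, 1] (9 cycles, including the fixed point 0).
Σ(ℓ_i−1) = 247−9 = 238; sign = (−1)^238 = +1.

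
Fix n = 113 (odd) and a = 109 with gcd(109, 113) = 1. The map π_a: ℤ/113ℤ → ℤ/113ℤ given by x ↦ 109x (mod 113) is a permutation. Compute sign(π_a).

Trace 109: π^k(109) = [109, 16, 49, 30, 106, 28, 1] for k=0..6.
π_109 has 17 disjoint cycles with lengths [7, 7, 7, 7, 7, 7, 7, 7, 7, 7, 7, 7, 7, 7, 7, 7, 1] on {0,…,112}.
sign(π) = (−1)^{n − #cycles} = (−1)^{113−17} = (−1)^96 = +1.

+1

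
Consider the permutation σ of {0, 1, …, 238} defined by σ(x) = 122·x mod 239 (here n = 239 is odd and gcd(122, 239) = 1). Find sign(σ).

+1

Start at x=183: 183 → 99 → 128 → 81 → 83 → 88 → 220 → … (one orbit).
Decompose π into cycles: lengths [119, 119, 1] (3 cycles, including the fixed point 0).
n − c = 239 − 3 = 236; sign = (−1)^236 = +1.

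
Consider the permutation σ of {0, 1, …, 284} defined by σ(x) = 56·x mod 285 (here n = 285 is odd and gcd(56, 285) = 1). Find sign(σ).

Start at x=56: 56 → 1 → 56 (one orbit).
Cycle type of π: 2×140 + 1×5; total 145 cycles.
sign(π) = (−1)^{n − #cycles} = (−1)^{285−145} = (−1)^140 = +1.
Zolotarev: (56|285) = +1, matching the cycle-count sign.

+1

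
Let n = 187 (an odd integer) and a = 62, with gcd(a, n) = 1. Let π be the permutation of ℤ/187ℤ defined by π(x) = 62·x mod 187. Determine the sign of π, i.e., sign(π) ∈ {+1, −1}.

+1

Trace 59: π^k(59) = [59, 105, 152, 74, 100, 29, 115] for k=0..6.
Cycle type of π: 80×2 + 16 + 10 + 1; total 5 cycles.
With 5 cycles on 187 points, sign = (−1)^{187−5} = +1.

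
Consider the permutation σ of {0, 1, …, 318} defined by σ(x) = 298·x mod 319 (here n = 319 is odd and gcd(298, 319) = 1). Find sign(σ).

-1

Start at x=122: 122 → 309 → 210 → 56 → 100 → 133 → 78 → … (one orbit).
Cycle lengths of π_298 on ℤ/319ℤ: [28, 28, 28, 28, 28, 28, 28, 28, 28, 28, 28, 1, 1, 1, 1, 1, 1, 1, 1, 1, 1, 1]; 22 cycles in total.
sign(π) = (−1)^{n − #cycles} = (−1)^{319−22} = (−1)^297 = -1.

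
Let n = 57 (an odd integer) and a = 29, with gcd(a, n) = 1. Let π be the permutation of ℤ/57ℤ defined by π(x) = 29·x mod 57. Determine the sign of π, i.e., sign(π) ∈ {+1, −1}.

Orbit of 14 under x↦29x: [14, 7, 32, 16, 8, 4, 2]… (length divides ord_57(29)).
Decompose π into cycles: lengths [18, 18, 18, 2, 1] (5 cycles, including the fixed point 0).
n − c = 57 − 5 = 52; sign = (−1)^52 = +1.

+1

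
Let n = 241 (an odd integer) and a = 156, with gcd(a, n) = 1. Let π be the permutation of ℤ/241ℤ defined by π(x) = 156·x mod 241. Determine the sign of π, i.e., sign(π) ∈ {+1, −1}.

Start at x=79: 79 → 33 → 87 → 76 → 47 → 102 → 6 → … (one orbit).
π_156 has 4 disjoint cycles with lengths [80, 80, 80, 1] on {0,…,240}.
Σ(ℓ_i−1) = 241−4 = 237; sign = (−1)^237 = -1.
Check: (156/241) = -1 by Zolotarev.

-1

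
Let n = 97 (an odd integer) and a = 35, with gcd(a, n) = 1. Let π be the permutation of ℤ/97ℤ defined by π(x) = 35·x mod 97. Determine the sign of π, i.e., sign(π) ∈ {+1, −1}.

+1

Trace 61: π^k(61) = [61, 1, 35] for k=0..2.
π_35 has 33 disjoint cycles with lengths [3, 3, 3, 3, 3, 3, 3, 3, 3, 3, 3, 3, 3, 3, 3, 3, 3, 3, 3, 3, 3, 3, 3, 3, 3, 3, 3, 3, 3, 3, 3, 3, 1] on {0,…,96}.
With 33 cycles on 97 points, sign = (−1)^{97−33} = +1.
Via Zolotarev, sign(π_{35}) = (35|97) = +1.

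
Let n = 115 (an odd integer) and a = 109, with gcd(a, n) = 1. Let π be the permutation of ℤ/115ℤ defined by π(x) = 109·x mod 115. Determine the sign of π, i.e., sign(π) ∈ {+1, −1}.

-1

Orbit of 74 under x↦109x: [74, 16, 19, 1, 109, 36, 14]… (length divides ord_115(109)).
π_109 has 8 disjoint cycles with lengths [22, 22, 22, 22, 22, 2, 2, 1] on {0,…,114}.
n − c = 115 − 8 = 107; sign = (−1)^107 = -1.
Zolotarev: (109|115) = -1, matching the cycle-count sign.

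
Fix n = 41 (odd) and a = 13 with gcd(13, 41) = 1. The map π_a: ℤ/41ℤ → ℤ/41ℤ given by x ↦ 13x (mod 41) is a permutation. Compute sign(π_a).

Start at x=36: 36 → 17 → 16 → 3 → 39 → 15 → 31 → … (one orbit).
Decompose π into cycles: lengths [40, 1] (2 cycles, including the fixed point 0).
With 2 cycles on 41 points, sign = (−1)^{41−2} = -1.
(13|41)_J = -1 (Zolotarev's lemma cross-check).

-1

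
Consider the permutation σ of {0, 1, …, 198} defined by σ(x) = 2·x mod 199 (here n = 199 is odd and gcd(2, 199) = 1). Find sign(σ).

Orbit of 33 under x↦2x: [33, 66, 132, 65, 130, 61, 122]… (length divides ord_199(2)).
3 cycles of lengths [99, 99, 1].
With 3 cycles on 199 points, sign = (−1)^{199−3} = +1.
(2|199)_J = +1 (Zolotarev's lemma cross-check).

+1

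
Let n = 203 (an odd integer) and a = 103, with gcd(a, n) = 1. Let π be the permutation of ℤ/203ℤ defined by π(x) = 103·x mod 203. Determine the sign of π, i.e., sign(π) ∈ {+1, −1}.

-1

Trace 83: π^k(83) = [83, 23, 136, 1, 103, 53, 181] for k=0..6.
Decompose π into cycles: lengths [42, 42, 42, 42, 7, 7, 7, 7, 6, 1] (10 cycles, including the fixed point 0).
With 10 cycles on 203 points, sign = (−1)^{203−10} = -1.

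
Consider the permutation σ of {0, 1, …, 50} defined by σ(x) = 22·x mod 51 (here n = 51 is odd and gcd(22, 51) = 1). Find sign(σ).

Trace 43: π^k(43) = [43, 28, 4, 37, 49, 7, 1] for k=0..6.
Cycle type of π: 16×3 + 1×3; total 6 cycles.
Σ(ℓ_i−1) = 51−6 = 45; sign = (−1)^45 = -1.

-1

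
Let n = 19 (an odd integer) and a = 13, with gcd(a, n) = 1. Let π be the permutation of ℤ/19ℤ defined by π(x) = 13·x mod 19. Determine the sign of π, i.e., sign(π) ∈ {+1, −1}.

-1

Start at x=3: 3 → 1 → 13 → 17 → 12 → 4 → 14 → … (one orbit).
The orbit structure of x ↦ 13x mod 19: 2 orbits of sizes [18, 1].
n − c = 19 − 2 = 17; sign = (−1)^17 = -1.
Via Zolotarev, sign(π_{13}) = (13|19) = -1.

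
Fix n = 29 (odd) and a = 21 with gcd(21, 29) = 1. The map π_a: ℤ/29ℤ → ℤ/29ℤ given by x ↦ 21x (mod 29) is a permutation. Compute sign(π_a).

Start at x=6: 6 → 10 → 7 → 2 → 13 → 12 → 20 → … (one orbit).
The orbit structure of x ↦ 21x mod 29: 2 orbits of sizes [28, 1].
2 cycles on 29: each ℓ→(−1)^(ℓ−1), product (−1)^27 = -1.
Zolotarev: (21|29) = -1, matching the cycle-count sign.

-1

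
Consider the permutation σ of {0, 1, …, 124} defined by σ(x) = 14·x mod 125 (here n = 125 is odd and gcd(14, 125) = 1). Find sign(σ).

+1

Start at x=61: 61 → 104 → 81 → 9 → 1 → 14 → 71 → … (one orbit).
Cycle type of π: 50×2 + 10×2 + 2×2 + 1; total 7 cycles.
7 cycles on 125: each ℓ→(−1)^(ℓ−1), product (−1)^118 = +1.
Zolotarev: (14|125) = +1, matching the cycle-count sign.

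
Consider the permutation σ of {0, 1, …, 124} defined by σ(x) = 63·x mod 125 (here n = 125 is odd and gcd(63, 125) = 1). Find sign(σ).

-1

Start at x=63: 63 → 94 → 47 → 86 → 43 → 84 → 42 → … (one orbit).
The orbit structure of x ↦ 63x mod 125: 4 orbits of sizes [100, 20, 4, 1].
sign(π) = (−1)^{n − #cycles} = (−1)^{125−4} = (−1)^121 = -1.
Via Zolotarev, sign(π_{63}) = (63|125) = -1.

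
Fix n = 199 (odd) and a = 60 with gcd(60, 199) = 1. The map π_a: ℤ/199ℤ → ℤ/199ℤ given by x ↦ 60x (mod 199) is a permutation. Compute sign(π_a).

Start at x=60: 60 → 18 → 85 → 125 → 137 → 61 → 78 → … (one orbit).
The orbit structure of x ↦ 60x mod 199: 10 orbits of sizes [22, 22, 22, 22, 22, 22, 22, 22, 22, 1].
199 − 10 = 189 transpositions; sign(π) = (−1)^189 = -1.
Check: (60/199) = -1 by Zolotarev.

-1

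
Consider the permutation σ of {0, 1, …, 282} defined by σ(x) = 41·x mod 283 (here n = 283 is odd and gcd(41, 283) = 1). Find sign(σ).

+1

Start at x=269: 269 → 275 → 238 → 136 → 199 → 235 → 13 → … (one orbit).
Cycle lengths of π_41 on ℤ/283ℤ: [141, 141, 1]; 3 cycles in total.
3 cycles on 283: each ℓ→(−1)^(ℓ−1), product (−1)^280 = +1.
Check: (41/283) = +1 by Zolotarev.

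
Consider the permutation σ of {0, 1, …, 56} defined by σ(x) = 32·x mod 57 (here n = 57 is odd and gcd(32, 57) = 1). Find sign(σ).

+1

Start at x=53: 53 → 43 → 8 → 28 → 41 → 1 → 32 → … (one orbit).
Decompose π into cycles: lengths [18, 18, 18, 2, 1] (5 cycles, including the fixed point 0).
n − c = 57 − 5 = 52; sign = (−1)^52 = +1.
Check: (32/57) = +1 by Zolotarev.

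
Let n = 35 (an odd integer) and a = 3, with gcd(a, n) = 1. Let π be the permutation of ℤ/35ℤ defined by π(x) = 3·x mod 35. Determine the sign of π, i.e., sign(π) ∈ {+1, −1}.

Trace 9: π^k(9) = [9, 27, 11, 33, 29, 17, 16] for k=0..6.
Cycle lengths of π_3 on ℤ/35ℤ: [12, 12, 6, 4, 1]; 5 cycles in total.
With 5 cycles on 35 points, sign = (−1)^{35−5} = +1.
(3|35)_J = +1 (Zolotarev's lemma cross-check).

+1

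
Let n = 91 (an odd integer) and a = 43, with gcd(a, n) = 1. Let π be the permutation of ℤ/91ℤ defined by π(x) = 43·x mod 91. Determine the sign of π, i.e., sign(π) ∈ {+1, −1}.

Start at x=29: 29 → 64 → 22 → 36 → 1 → 43 → 29 (one orbit).
Cycle type of π: 6×14 + 1×7; total 21 cycles.
sign(π) = (−1)^{n − #cycles} = (−1)^{91−21} = (−1)^70 = +1.
Zolotarev: (43|91) = +1, matching the cycle-count sign.

+1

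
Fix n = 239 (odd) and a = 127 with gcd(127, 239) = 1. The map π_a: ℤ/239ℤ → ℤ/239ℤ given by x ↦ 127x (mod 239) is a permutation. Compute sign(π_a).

Start at x=132: 132 → 34 → 16 → 120 → 183 → 58 → 196 → … (one orbit).
π_127 has 3 disjoint cycles with lengths [119, 119, 1] on {0,…,238}.
n − c = 239 − 3 = 236; sign = (−1)^236 = +1.

+1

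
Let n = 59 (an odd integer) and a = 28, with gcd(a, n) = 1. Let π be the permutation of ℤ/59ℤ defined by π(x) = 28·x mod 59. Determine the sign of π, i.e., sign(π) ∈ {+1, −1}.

Trace 7: π^k(7) = [7, 19, 1, 28, 17, 4, 53] for k=0..6.
The orbit structure of x ↦ 28x mod 59: 3 orbits of sizes [29, 29, 1].
With 3 cycles on 59 points, sign = (−1)^{59−3} = +1.

+1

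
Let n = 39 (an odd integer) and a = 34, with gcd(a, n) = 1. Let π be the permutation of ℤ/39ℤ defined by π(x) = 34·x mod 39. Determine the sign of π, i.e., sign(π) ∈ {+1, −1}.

-1

Orbit of 25 under x↦34x: [25, 31, 1, 34]… (length divides ord_39(34)).
Cycle type of π: 4×9 + 1×3; total 12 cycles.
39 − 12 = 27 transpositions; sign(π) = (−1)^27 = -1.
(34|39)_J = -1 (Zolotarev's lemma cross-check).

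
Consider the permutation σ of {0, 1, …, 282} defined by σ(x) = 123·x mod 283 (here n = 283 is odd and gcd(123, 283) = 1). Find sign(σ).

-1

Start at x=52: 52 → 170 → 251 → 26 → 85 → 267 → 13 → … (one orbit).
Decompose π into cycles: lengths [282, 1] (2 cycles, including the fixed point 0).
Σ(ℓ_i−1) = 283−2 = 281; sign = (−1)^281 = -1.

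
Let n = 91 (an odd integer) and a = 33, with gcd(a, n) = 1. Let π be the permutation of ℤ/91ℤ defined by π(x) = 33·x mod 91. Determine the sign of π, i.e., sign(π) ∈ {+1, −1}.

+1

Trace 30: π^k(30) = [30, 80, 1, 33, 88, 83, 9] for k=0..6.
The orbit structure of x ↦ 33x mod 91: 9 orbits of sizes [12, 12, 12, 12, 12, 12, 12, 6, 1].
sign(π) = (−1)^{n − #cycles} = (−1)^{91−9} = (−1)^82 = +1.
Check: (33/91) = +1 by Zolotarev.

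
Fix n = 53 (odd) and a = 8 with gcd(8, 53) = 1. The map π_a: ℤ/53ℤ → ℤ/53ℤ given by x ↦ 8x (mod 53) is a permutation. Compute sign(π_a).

Start at x=31: 31 → 36 → 23 → 25 → 41 → 10 → 27 → … (one orbit).
2 cycles of lengths [52, 1].
sign(π) = (−1)^{n − #cycles} = (−1)^{53−2} = (−1)^51 = -1.
Zolotarev: (8|53) = -1, matching the cycle-count sign.

-1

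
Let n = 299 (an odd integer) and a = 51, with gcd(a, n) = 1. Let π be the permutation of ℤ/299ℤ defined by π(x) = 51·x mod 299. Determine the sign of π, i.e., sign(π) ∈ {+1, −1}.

-1

Trace 103: π^k(103) = [103, 170, 298, 248, 90, 105, 272] for k=0..6.
Cycle type of π: 22×13 + 2×6 + 1; total 20 cycles.
Σ(ℓ_i−1) = 299−20 = 279; sign = (−1)^279 = -1.
Zolotarev: (51|299) = -1, matching the cycle-count sign.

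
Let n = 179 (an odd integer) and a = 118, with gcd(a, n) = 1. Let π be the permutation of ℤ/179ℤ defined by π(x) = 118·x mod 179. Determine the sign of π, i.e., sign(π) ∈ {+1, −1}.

Trace 162: π^k(162) = [162, 142, 109, 153, 154, 93, 55] for k=0..6.
Cycle lengths of π_118 on ℤ/179ℤ: [178, 1]; 2 cycles in total.
179 − 2 = 177 transpositions; sign(π) = (−1)^177 = -1.

-1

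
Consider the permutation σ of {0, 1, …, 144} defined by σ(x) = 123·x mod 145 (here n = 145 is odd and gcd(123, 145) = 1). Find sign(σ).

Trace 88: π^k(88) = [88, 94, 107, 111, 23, 74, 112] for k=0..6.
The orbit structure of x ↦ 123x mod 145: 10 orbits of sizes [28, 28, 28, 28, 7, 7, 7, 7, 4, 1].
Σ(ℓ_i−1) = 145−10 = 135; sign = (−1)^135 = -1.
(123|145)_J = -1 (Zolotarev's lemma cross-check).

-1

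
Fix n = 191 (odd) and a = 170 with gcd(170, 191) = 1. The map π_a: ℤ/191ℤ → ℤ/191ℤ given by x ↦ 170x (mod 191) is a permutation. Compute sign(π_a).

Start at x=49: 49 → 117 → 26 → 27 → 6 → 65 → 163 → … (one orbit).
π_170 has 3 disjoint cycles with lengths [95, 95, 1] on {0,…,190}.
3 cycles on 191: each ℓ→(−1)^(ℓ−1), product (−1)^188 = +1.
Check: (170/191) = +1 by Zolotarev.

+1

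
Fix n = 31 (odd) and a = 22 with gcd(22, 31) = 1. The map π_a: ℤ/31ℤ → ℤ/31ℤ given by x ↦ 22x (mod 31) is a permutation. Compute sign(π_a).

-1

Start at x=27: 27 → 5 → 17 → 2 → 13 → 7 → 30 → … (one orbit).
π_22 has 2 disjoint cycles with lengths [30, 1] on {0,…,30}.
31 − 2 = 29 transpositions; sign(π) = (−1)^29 = -1.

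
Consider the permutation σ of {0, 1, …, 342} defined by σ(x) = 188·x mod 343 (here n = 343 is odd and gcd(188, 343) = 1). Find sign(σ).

Start at x=267: 267 → 118 → 232 → 55 → 50 → 139 → 64 → … (one orbit).
Cycle lengths of π_188 on ℤ/343ℤ: [98, 98, 98, 14, 14, 14, 2, 2, 2, 1]; 10 cycles in total.
10 cycles on 343: each ℓ→(−1)^(ℓ−1), product (−1)^333 = -1.
(188|343)_J = -1 (Zolotarev's lemma cross-check).

-1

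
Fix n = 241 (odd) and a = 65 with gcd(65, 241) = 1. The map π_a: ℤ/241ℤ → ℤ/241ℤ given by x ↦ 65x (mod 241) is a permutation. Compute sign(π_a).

-1

Trace 211: π^k(211) = [211, 219, 16, 76, 120, 88, 177] for k=0..6.
The orbit structure of x ↦ 65x mod 241: 6 orbits of sizes [48, 48, 48, 48, 48, 1].
241 − 6 = 235 transpositions; sign(π) = (−1)^235 = -1.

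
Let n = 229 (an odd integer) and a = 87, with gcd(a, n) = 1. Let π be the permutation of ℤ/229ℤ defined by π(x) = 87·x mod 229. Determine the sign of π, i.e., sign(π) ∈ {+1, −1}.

Trace 11: π^k(11) = [11, 41, 132, 34, 210, 179, 1] for k=0..6.
Decompose π into cycles: lengths [228, 1] (2 cycles, including the fixed point 0).
n − c = 229 − 2 = 227; sign = (−1)^227 = -1.

-1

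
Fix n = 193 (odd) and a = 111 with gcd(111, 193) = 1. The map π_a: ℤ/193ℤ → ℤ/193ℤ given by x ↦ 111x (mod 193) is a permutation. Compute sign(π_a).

-1

Orbit of 33 under x↦111x: [33, 189, 135, 124, 61, 16, 39]… (length divides ord_193(111)).
The orbit structure of x ↦ 111x mod 193: 2 orbits of sizes [192, 1].
2 cycles on 193: each ℓ→(−1)^(ℓ−1), product (−1)^191 = -1.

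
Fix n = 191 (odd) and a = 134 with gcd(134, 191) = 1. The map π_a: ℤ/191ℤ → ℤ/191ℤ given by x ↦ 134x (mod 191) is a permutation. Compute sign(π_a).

Trace 2: π^k(2) = [2, 77, 4, 154, 8, 117, 16] for k=0..6.
The orbit structure of x ↦ 134x mod 191: 3 orbits of sizes [95, 95, 1].
191 − 3 = 188 transpositions; sign(π) = (−1)^188 = +1.
Via Zolotarev, sign(π_{134}) = (134|191) = +1.

+1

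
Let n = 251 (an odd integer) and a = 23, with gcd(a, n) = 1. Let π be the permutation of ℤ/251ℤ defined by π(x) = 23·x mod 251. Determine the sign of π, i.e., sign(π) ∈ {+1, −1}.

Start at x=1: 1 → 23 → 27 → 119 → 227 → 201 → 105 → … (one orbit).
3 cycles of lengths [125, 125, 1].
3 cycles on 251: each ℓ→(−1)^(ℓ−1), product (−1)^248 = +1.
Via Zolotarev, sign(π_{23}) = (23|251) = +1.

+1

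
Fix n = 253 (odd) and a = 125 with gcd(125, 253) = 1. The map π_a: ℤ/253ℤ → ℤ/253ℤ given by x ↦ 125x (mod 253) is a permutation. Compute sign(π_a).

Trace 47: π^k(47) = [47, 56, 169, 126, 64, 157, 144] for k=0..6.
The orbit structure of x ↦ 125x mod 253: 6 orbits of sizes [110, 110, 22, 5, 5, 1].
With 6 cycles on 253 points, sign = (−1)^{253−6} = -1.

-1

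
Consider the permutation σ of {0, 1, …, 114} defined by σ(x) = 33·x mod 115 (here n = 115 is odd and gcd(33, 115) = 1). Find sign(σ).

+1

Start at x=88: 88 → 29 → 37 → 71 → 43 → 39 → 22 → … (one orbit).
5 cycles of lengths [44, 44, 22, 4, 1].
115 − 5 = 110 transpositions; sign(π) = (−1)^110 = +1.
Zolotarev: (33|115) = +1, matching the cycle-count sign.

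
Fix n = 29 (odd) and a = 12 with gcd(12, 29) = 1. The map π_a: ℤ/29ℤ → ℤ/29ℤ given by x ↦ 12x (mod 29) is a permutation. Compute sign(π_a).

Start at x=1: 1 → 12 → 28 → 17 → 1 (one orbit).
π_12 has 8 disjoint cycles with lengths [4, 4, 4, 4, 4, 4, 4, 1] on {0,…,28}.
29 − 8 = 21 transpositions; sign(π) = (−1)^21 = -1.
Via Zolotarev, sign(π_{12}) = (12|29) = -1.

-1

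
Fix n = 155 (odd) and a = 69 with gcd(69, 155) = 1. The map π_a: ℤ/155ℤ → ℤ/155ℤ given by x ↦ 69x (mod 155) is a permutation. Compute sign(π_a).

+1

Trace 39: π^k(39) = [39, 56, 144, 16, 19, 71, 94] for k=0..6.
π_69 has 9 disjoint cycles with lengths [30, 30, 30, 30, 15, 15, 2, 2, 1] on {0,…,154}.
With 9 cycles on 155 points, sign = (−1)^{155−9} = +1.
Zolotarev: (69|155) = +1, matching the cycle-count sign.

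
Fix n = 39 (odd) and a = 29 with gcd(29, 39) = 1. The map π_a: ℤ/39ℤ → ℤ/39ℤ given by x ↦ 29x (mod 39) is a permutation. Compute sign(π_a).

-1

Orbit of 35 under x↦29x: [35, 1, 29, 22, 14, 16]… (length divides ord_39(29)).
Cycle type of π: 6×4 + 3×4 + 2 + 1; total 10 cycles.
39 − 10 = 29 transpositions; sign(π) = (−1)^29 = -1.
Check: (29/39) = -1 by Zolotarev.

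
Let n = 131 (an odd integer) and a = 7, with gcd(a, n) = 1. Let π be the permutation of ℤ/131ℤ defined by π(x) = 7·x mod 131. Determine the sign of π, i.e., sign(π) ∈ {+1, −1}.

Orbit of 77 under x↦7x: [77, 15, 105, 80, 36, 121, 61]… (length divides ord_131(7)).
The orbit structure of x ↦ 7x mod 131: 3 orbits of sizes [65, 65, 1].
131 − 3 = 128 transpositions; sign(π) = (−1)^128 = +1.

+1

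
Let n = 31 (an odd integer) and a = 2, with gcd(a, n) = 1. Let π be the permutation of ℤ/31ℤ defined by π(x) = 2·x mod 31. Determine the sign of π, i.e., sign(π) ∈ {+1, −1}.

Trace 4: π^k(4) = [4, 8, 16, 1, 2] for k=0..4.
Decompose π into cycles: lengths [5, 5, 5, 5, 5, 5, 1] (7 cycles, including the fixed point 0).
Σ(ℓ_i−1) = 31−7 = 24; sign = (−1)^24 = +1.

+1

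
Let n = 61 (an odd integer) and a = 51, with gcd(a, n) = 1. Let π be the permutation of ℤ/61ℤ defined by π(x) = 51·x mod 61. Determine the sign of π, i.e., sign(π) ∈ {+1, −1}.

-1

Trace 19: π^k(19) = [19, 54, 9, 32, 46, 28, 25] for k=0..6.
Cycle lengths of π_51 on ℤ/61ℤ: [60, 1]; 2 cycles in total.
2 cycles on 61: each ℓ→(−1)^(ℓ−1), product (−1)^59 = -1.
Check: (51/61) = -1 by Zolotarev.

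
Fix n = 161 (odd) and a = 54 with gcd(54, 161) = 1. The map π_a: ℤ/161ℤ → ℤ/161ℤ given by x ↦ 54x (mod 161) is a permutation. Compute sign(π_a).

-1

Trace 9: π^k(9) = [9, 3, 1, 54, 18, 6, 2] for k=0..6.
π_54 has 6 disjoint cycles with lengths [66, 66, 11, 11, 6, 1] on {0,…,160}.
6 cycles on 161: each ℓ→(−1)^(ℓ−1), product (−1)^155 = -1.
(54|161)_J = -1 (Zolotarev's lemma cross-check).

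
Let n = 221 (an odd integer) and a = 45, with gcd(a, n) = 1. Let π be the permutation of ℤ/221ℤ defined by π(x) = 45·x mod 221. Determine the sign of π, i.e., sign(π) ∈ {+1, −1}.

+1

Start at x=179: 179 → 99 → 35 → 28 → 155 → 124 → 55 → … (one orbit).
π_45 has 7 disjoint cycles with lengths [48, 48, 48, 48, 16, 12, 1] on {0,…,220}.
Σ(ℓ_i−1) = 221−7 = 214; sign = (−1)^214 = +1.
Via Zolotarev, sign(π_{45}) = (45|221) = +1.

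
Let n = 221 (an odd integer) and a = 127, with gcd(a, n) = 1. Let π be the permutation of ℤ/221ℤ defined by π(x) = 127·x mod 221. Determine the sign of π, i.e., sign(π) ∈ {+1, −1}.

+1

Orbit of 43 under x↦127x: [43, 157, 49, 35, 25, 81, 121]… (length divides ord_221(127)).
The orbit structure of x ↦ 127x mod 221: 13 orbits of sizes [24, 24, 24, 24, 24, 24, 24, 24, 8, 8, 6, 6, 1].
13 cycles on 221: each ℓ→(−1)^(ℓ−1), product (−1)^208 = +1.
The Jacobi symbol (127|221) = +1 (Zolotarev) agrees.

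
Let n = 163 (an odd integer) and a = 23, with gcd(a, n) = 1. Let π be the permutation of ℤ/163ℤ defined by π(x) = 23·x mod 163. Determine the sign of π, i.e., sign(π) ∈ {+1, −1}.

-1

Orbit of 53 under x↦23x: [53, 78, 1, 23, 40, 105, 133]… (length divides ord_163(23)).
The orbit structure of x ↦ 23x mod 163: 10 orbits of sizes [18, 18, 18, 18, 18, 18, 18, 18, 18, 1].
With 10 cycles on 163 points, sign = (−1)^{163−10} = -1.
(23|163)_J = -1 (Zolotarev's lemma cross-check).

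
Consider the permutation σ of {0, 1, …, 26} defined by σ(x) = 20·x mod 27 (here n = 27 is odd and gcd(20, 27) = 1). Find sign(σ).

Orbit of 13 under x↦20x: [13, 17, 16, 23, 1, 20, 22]… (length divides ord_27(20)).
Cycle type of π: 18 + 6 + 2 + 1; total 4 cycles.
4 cycles on 27: each ℓ→(−1)^(ℓ−1), product (−1)^23 = -1.
Via Zolotarev, sign(π_{20}) = (20|27) = -1.

-1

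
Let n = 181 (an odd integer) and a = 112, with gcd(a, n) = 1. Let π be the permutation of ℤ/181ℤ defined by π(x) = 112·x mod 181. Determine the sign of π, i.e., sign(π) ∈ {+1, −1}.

-1

Start at x=41: 41 → 67 → 83 → 65 → 40 → 136 → 28 → … (one orbit).
Decompose π into cycles: lengths [180, 1] (2 cycles, including the fixed point 0).
sign(π) = (−1)^{n − #cycles} = (−1)^{181−2} = (−1)^179 = -1.
Zolotarev: (112|181) = -1, matching the cycle-count sign.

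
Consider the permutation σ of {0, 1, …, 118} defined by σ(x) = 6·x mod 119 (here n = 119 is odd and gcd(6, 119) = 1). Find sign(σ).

Start at x=43: 43 → 20 → 1 → 6 → 36 → 97 → 106 → … (one orbit).
Decompose π into cycles: lengths [16, 16, 16, 16, 16, 16, 16, 2, 2, 2, 1] (11 cycles, including the fixed point 0).
11 cycles on 119: each ℓ→(−1)^(ℓ−1), product (−1)^108 = +1.
Zolotarev: (6|119) = +1, matching the cycle-count sign.

+1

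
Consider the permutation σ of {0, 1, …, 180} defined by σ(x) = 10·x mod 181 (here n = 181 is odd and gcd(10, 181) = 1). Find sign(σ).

Start at x=150: 150 → 52 → 158 → 132 → 53 → 168 → 51 → … (one orbit).
π_10 has 2 disjoint cycles with lengths [180, 1] on {0,…,180}.
181 − 2 = 179 transpositions; sign(π) = (−1)^179 = -1.
Check: (10/181) = -1 by Zolotarev.

-1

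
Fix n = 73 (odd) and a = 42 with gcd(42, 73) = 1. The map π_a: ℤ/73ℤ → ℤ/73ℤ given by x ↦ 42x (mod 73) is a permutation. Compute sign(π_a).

-1

Start at x=4: 4 → 22 → 48 → 45 → 65 → 29 → 50 → … (one orbit).
π_42 has 2 disjoint cycles with lengths [72, 1] on {0,…,72}.
sign(π) = (−1)^{n − #cycles} = (−1)^{73−2} = (−1)^71 = -1.
Via Zolotarev, sign(π_{42}) = (42|73) = -1.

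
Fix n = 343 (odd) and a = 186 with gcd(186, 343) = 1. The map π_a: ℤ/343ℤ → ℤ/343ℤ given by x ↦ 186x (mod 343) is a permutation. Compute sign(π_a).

Trace 233: π^k(233) = [233, 120, 25, 191, 197, 284, 2] for k=0..6.
π_186 has 7 disjoint cycles with lengths [147, 147, 21, 21, 3, 3, 1] on {0,…,342}.
Σ(ℓ_i−1) = 343−7 = 336; sign = (−1)^336 = +1.

+1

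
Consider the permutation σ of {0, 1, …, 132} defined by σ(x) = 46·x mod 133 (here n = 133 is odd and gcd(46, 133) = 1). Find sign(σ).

-1

Orbit of 121 under x↦46x: [121, 113, 11, 107, 1, 46]… (length divides ord_133(46)).
π_46 has 24 disjoint cycles with lengths [6, 6, 6, 6, 6, 6, 6, 6, 6, 6, 6, 6, 6, 6, 6, 6, 6, 6, 6, 6, 6, 3, 3, 1] on {0,…,132}.
Σ(ℓ_i−1) = 133−24 = 109; sign = (−1)^109 = -1.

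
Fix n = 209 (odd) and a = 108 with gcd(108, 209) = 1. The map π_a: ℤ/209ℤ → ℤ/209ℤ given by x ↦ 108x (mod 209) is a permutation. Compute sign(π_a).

Orbit of 168 under x↦108x: [168, 170, 177, 97, 26, 91, 5]… (length divides ord_209(108)).
π_108 has 6 disjoint cycles with lengths [90, 90, 18, 5, 5, 1] on {0,…,208}.
6 cycles on 209: each ℓ→(−1)^(ℓ−1), product (−1)^203 = -1.

-1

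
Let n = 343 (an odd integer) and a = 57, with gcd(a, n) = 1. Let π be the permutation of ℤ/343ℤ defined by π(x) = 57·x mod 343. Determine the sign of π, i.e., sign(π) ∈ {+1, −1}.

Trace 120: π^k(120) = [120, 323, 232, 190, 197, 253, 15] for k=0..6.
Cycle lengths of π_57 on ℤ/343ℤ: [49, 49, 49, 49, 49, 49, 7, 7, 7, 7, 7, 7, 1, 1, 1, 1, 1, 1, 1]; 19 cycles in total.
sign(π) = (−1)^{n − #cycles} = (−1)^{343−19} = (−1)^324 = +1.

+1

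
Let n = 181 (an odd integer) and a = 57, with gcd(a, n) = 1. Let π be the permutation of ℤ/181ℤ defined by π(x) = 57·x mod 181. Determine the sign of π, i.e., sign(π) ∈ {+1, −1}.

-1

Start at x=122: 122 → 76 → 169 → 40 → 108 → 2 → 114 → … (one orbit).
2 cycles of lengths [180, 1].
With 2 cycles on 181 points, sign = (−1)^{181−2} = -1.
The Jacobi symbol (57|181) = -1 (Zolotarev) agrees.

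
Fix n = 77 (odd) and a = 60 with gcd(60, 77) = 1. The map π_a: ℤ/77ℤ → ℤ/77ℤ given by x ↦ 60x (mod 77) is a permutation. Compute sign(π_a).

+1

Start at x=36: 36 → 4 → 9 → 1 → 60 → 58 → 15 → … (one orbit).
The orbit structure of x ↦ 60x mod 77: 9 orbits of sizes [15, 15, 15, 15, 5, 5, 3, 3, 1].
9 cycles on 77: each ℓ→(−1)^(ℓ−1), product (−1)^68 = +1.
Via Zolotarev, sign(π_{60}) = (60|77) = +1.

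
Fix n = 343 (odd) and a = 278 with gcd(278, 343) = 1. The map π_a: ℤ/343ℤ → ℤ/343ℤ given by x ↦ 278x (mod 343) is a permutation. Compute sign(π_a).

-1

Trace 73: π^k(73) = [73, 57, 68, 39, 209, 135, 143] for k=0..6.
Cycle type of π: 294 + 42 + 6 + 1; total 4 cycles.
343 − 4 = 339 transpositions; sign(π) = (−1)^339 = -1.
Zolotarev: (278|343) = -1, matching the cycle-count sign.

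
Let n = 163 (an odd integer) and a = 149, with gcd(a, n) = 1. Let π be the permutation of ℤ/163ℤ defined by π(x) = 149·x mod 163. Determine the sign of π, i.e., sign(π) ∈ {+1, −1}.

-1

Trace 113: π^k(113) = [113, 48, 143, 117, 155, 112, 62] for k=0..6.
π_149 has 2 disjoint cycles with lengths [162, 1] on {0,…,162}.
Σ(ℓ_i−1) = 163−2 = 161; sign = (−1)^161 = -1.
Check: (149/163) = -1 by Zolotarev.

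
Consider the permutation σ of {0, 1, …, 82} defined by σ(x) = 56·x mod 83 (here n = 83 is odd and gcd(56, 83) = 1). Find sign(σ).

-1

Orbit of 36 under x↦56x: [36, 24, 16, 66, 44, 57, 38]… (length divides ord_83(56)).
π_56 has 2 disjoint cycles with lengths [82, 1] on {0,…,82}.
With 2 cycles on 83 points, sign = (−1)^{83−2} = -1.
(56|83)_J = -1 (Zolotarev's lemma cross-check).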